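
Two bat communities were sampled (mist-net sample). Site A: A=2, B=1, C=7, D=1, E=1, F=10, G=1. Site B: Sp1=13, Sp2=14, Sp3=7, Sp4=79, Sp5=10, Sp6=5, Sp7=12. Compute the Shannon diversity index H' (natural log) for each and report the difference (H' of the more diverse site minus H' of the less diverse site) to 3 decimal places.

0.040

Site A: N=23, proportions 0.086957, 0.043478, 0.304348, 0.043478, 0.043478, 0.434783, 0.043478, giving H' = 1.481863 (working shown to 6 dp, full precision carried).
Site B: N=140, proportions 0.092857, 0.1, 0.05, 0.564286, 0.071429, 0.035714, 0.085714, giving H' = 1.441708.
Difference = |1.481863 − 1.441708| = 0.040155, i.e. 0.040 to 3 decimal places.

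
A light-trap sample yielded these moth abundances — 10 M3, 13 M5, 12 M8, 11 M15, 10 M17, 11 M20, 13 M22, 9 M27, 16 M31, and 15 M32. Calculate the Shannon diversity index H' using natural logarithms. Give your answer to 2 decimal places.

Total N = 10+13+12+11+10+11+13+9+16+15 = 120, so the proportions are 0.0833, 0.1083, 0.1, 0.0917, 0.0833, 0.0917, 0.1083, 0.075, 0.1333, 0.125 (working shown to 4 dp, full precision carried).
Each pᵢ ln pᵢ term: 0.0833×(-2.4849)=-0.2071, 0.1083×(-2.2225)=-0.2408, 0.1×(-2.3026)=-0.2303, 0.0917×(-2.3896)=-0.2190, 0.0833×(-2.4849)=-0.2071, 0.0917×(-2.3896)=-0.2190, 0.1083×(-2.2225)=-0.2408, 0.075×(-2.5903)=-0.1943, 0.1333×(-2.0149)=-0.2687, 0.125×(-2.0794)=-0.2599.
Sum = -2.2869, so H' = 2.29.

2.29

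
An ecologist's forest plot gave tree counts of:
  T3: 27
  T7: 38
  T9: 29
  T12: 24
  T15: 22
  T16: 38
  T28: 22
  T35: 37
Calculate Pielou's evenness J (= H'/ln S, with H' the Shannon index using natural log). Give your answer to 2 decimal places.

0.99

Total N = 27+38+29+24+22+38+22+37 = 237, so the proportions are 0.1139, 0.1603, 0.1224, 0.1013, 0.0928, 0.1603, 0.0928, 0.1561 (working shown to 4 dp, full precision carried).
H' = −Σ pᵢ ln pᵢ = −((-0.2475) + (-0.2935) + (-0.2571) + (-0.2319) + (-0.2207) + (-0.2935) + (-0.2207) + (-0.2899)) = 2.0546.
With S = 8 species, ln S = 2.0794, so J = 2.0546/2.0794 = 0.9881, i.e. 0.99 to 2 decimal places.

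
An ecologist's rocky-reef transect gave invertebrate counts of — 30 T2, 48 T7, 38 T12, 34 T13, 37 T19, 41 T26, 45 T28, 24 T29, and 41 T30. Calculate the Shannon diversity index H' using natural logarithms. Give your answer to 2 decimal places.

Total N = 30+48+38+34+37+41+45+24+41 = 338, so the proportions are 0.0888, 0.142, 0.1124, 0.1006, 0.1095, 0.1213, 0.1331, 0.071, 0.1213 (working shown to 4 dp, full precision carried).
Each pᵢ ln pᵢ term: 0.0888×(-2.4218)=-0.2150, 0.142×(-1.9518)=-0.2772, 0.1124×(-2.1855)=-0.2457, 0.1006×(-2.2967)=-0.2310, 0.1095×(-2.2121)=-0.2422, 0.1213×(-2.1095)=-0.2559, 0.1331×(-2.0164)=-0.2685, 0.071×(-2.6450)=-0.1878, 0.1213×(-2.1095)=-0.2559.
Sum = -2.1791, so H' = 2.18.

2.18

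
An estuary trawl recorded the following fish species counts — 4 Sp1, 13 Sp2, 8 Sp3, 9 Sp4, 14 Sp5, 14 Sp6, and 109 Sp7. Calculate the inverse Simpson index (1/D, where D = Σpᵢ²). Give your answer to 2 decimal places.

Total N = 4+13+8+9+14+14+109 = 171, so the proportions are 0.02339, 0.07602, 0.04678, 0.05263, 0.08187, 0.08187, 0.63743 (working shown to 5 dp, full precision carried).
D = 0.02339² + 0.07602² + 0.04678² + 0.05263² + 0.08187² + 0.08187² + 0.63743² = 0.00055 + 0.00578 + 0.00219 + 0.00277 + 0.00670 + 0.00670 + 0.40631 = 0.43100.
So 1/D = 2.3202, i.e. 2.32 to 2 decimal places.

2.32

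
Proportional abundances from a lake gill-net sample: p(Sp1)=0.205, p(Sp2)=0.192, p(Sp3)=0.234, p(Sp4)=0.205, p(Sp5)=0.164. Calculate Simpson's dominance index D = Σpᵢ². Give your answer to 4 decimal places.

0.2026

D = 0.205² + 0.192² + 0.234² + 0.205² + 0.164² = 0.042025 + 0.036864 + 0.054756 + 0.042025 + 0.026896 = 0.202566 (working shown to 6 dp, full precision carried).
To 4 decimal places, D = 0.2026.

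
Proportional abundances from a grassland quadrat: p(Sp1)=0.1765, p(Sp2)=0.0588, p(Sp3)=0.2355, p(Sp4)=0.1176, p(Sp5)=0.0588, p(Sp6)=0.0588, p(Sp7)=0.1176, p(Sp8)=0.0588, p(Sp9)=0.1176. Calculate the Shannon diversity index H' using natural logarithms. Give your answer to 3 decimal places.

2.068

Each pᵢ ln pᵢ term (working shown to 5 dp, full precision carried): 0.1765×(-1.73443)=-0.30613, 0.0588×(-2.83361)=-0.16662, 0.2355×(-1.44604)=-0.34054, 0.1176×(-2.14047)=-0.25172, 0.0588×(-2.83361)=-0.16662, 0.0588×(-2.83361)=-0.16662, 0.1176×(-2.14047)=-0.25172, 0.0588×(-2.83361)=-0.16662, 0.1176×(-2.14047)=-0.25172.
Sum = -2.06829, so H' = 2.068.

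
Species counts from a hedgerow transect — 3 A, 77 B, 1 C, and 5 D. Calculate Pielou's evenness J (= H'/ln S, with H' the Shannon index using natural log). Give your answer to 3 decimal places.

0.313

Total N = 3+77+1+5 = 86, so the proportions are 0.03488, 0.89535, 0.01163, 0.05814 (working shown to 5 dp, full precision carried).
H' = −Σ pᵢ ln pᵢ = −((-0.11706) + (-0.09897) + (-0.05179) + (-0.16540)) = 0.43323.
With S = 4 species, ln S = 1.38629, so J = 0.43323/1.38629 = 0.31251, i.e. 0.313 to 3 decimal places.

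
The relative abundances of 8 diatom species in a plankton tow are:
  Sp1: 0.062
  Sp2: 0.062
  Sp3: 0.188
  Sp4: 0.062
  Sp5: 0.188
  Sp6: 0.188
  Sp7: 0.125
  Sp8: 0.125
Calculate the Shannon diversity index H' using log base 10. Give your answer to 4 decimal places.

0.8598

Each pᵢ log₁₀ pᵢ term (working shown to 6 dp, full precision carried): 0.062×(-1.207608)=-0.074872, 0.062×(-1.207608)=-0.074872, 0.188×(-0.725842)=-0.136458, 0.062×(-1.207608)=-0.074872, 0.188×(-0.725842)=-0.136458, 0.188×(-0.725842)=-0.136458, 0.125×(-0.903090)=-0.112886, 0.125×(-0.903090)=-0.112886.
Sum = -0.859763, so H' = 0.8598.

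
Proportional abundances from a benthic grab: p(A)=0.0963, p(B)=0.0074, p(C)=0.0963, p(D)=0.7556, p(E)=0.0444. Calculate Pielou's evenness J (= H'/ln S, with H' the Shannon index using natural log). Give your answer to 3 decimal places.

H' = −Σ pᵢ ln pᵢ = −((-0.22537) + (-0.03631) + (-0.22537) + (-0.21175) + (-0.13828)) = 0.83708 (working shown to 5 dp, full precision carried).
With S = 5 species, ln S = 1.60944, so J = 0.83708/1.60944 = 0.52011, i.e. 0.520 to 3 decimal places.

0.520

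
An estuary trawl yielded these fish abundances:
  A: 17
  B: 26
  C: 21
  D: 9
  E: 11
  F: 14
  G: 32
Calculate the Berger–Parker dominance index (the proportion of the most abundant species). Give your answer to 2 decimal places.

0.25

Total N = 17+26+21+9+11+14+32 = 130, so the proportions are 0.1308, 0.2, 0.1615, 0.0692, 0.0846, 0.1077, 0.2462 (working shown to 4 dp, full precision carried).
The largest proportion is 0.2462, i.e. d = 0.25 to 2 decimal places.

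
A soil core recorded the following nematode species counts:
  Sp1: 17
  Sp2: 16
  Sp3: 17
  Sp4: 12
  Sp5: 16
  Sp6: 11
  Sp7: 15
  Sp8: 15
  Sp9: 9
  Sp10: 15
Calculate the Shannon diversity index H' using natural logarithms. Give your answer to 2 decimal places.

Total N = 17+16+17+12+16+11+15+15+9+15 = 143, so the proportions are 0.1189, 0.1119, 0.1189, 0.0839, 0.1119, 0.0769, 0.1049, 0.1049, 0.0629, 0.1049 (working shown to 4 dp, full precision carried).
Each pᵢ ln pᵢ term: 0.1189×(-2.1296)=-0.2532, 0.1119×(-2.1903)=-0.2451, 0.1189×(-2.1296)=-0.2532, 0.0839×(-2.4779)=-0.2079, 0.1119×(-2.1903)=-0.2451, 0.0769×(-2.5649)=-0.1973, 0.1049×(-2.2548)=-0.2365, 0.1049×(-2.2548)=-0.2365, 0.0629×(-2.7656)=-0.1741, 0.1049×(-2.2548)=-0.2365.
Sum = -2.2853, so H' = 2.29.

2.29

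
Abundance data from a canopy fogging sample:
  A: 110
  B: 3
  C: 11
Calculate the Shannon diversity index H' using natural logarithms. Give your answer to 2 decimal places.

0.41

Total N = 110+3+11 = 124, so the proportions are 0.8871, 0.0242, 0.0887 (working shown to 4 dp, full precision carried).
Each pᵢ ln pᵢ term: 0.8871×(-0.1198)=-0.1063, 0.0242×(-3.7217)=-0.0900, 0.0887×(-2.4224)=-0.2149.
Sum = -0.4112, so H' = 0.41.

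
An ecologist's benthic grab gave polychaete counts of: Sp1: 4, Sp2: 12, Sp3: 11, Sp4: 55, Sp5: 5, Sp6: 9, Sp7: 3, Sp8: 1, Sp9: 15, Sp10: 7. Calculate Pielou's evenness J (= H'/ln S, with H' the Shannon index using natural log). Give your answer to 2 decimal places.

Total N = 4+12+11+55+5+9+3+1+15+7 = 122, so the proportions are 0.0328, 0.0984, 0.0902, 0.4508, 0.041, 0.0738, 0.0246, 0.0082, 0.123, 0.0574 (working shown to 4 dp, full precision carried).
H' = −Σ pᵢ ln pᵢ = −((-0.1121) + (-0.2281) + (-0.2169) + (-0.3592) + (-0.1309) + (-0.1923) + (-0.0911) + (-0.0394) + (-0.2577) + (-0.1640)) = 1.7917.
With S = 10 species, ln S = 2.3026, so J = 1.7917/2.3026 = 0.7781, i.e. 0.78 to 2 decimal places.

0.78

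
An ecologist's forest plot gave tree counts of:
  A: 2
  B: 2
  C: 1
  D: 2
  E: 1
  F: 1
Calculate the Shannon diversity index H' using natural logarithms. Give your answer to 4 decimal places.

Total N = 2+2+1+2+1+1 = 9, so the proportions are 0.222222, 0.222222, 0.111111, 0.222222, 0.111111, 0.111111 (working shown to 6 dp, full precision carried).
Each pᵢ ln pᵢ term: 0.222222×(-1.504077)=-0.334239, 0.222222×(-1.504077)=-0.334239, 0.111111×(-2.197225)=-0.244136, 0.222222×(-1.504077)=-0.334239, 0.111111×(-2.197225)=-0.244136, 0.111111×(-2.197225)=-0.244136.
Sum = -1.735126, so H' = 1.7351.

1.7351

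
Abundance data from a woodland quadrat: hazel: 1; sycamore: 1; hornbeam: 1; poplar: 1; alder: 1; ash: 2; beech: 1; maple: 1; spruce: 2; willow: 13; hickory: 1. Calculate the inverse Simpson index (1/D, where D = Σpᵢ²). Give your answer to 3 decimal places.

3.378

Total N = 1+1+1+1+1+2+1+1+2+13+1 = 25, so the proportions are 0.04, 0.04, 0.04, 0.04, 0.04, 0.08, 0.04, 0.04, 0.08, 0.52, 0.04 (working shown to 7 dp, full precision carried).
D = 0.04² + 0.04² + 0.04² + 0.04² + 0.04² + 0.08² + 0.04² + 0.04² + 0.08² + 0.52² + 0.04² = 0.0016000 + 0.0016000 + 0.0016000 + 0.0016000 + 0.0016000 + 0.0064000 + 0.0016000 + 0.0016000 + 0.0064000 + 0.2704000 + 0.0016000 = 0.2960000.
So 1/D = 3.37838, i.e. 3.378 to 3 decimal places.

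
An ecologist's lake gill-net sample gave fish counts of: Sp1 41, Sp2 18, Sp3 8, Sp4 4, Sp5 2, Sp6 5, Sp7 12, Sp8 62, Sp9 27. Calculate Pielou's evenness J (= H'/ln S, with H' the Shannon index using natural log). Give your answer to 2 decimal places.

Total N = 41+18+8+4+2+5+12+62+27 = 179, so the proportions are 0.2291, 0.1006, 0.0447, 0.0223, 0.0112, 0.0279, 0.067, 0.3464, 0.1508 (working shown to 4 dp, full precision carried).
H' = −Σ pᵢ ln pᵢ = −((-0.3376) + (-0.2310) + (-0.1389) + (-0.0849) + (-0.0502) + (-0.0999) + (-0.1812) + (-0.3672) + (-0.2853)) = 1.7763.
With S = 9 species, ln S = 2.1972, so J = 1.7763/2.1972 = 0.8084, i.e. 0.81 to 2 decimal places.

0.81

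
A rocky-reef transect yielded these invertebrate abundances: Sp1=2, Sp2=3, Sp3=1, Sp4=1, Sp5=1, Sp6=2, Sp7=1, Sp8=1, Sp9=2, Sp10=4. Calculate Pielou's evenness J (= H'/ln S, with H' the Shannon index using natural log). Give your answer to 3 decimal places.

Total N = 2+3+1+1+1+2+1+1+2+4 = 18, so the proportions are 0.11111, 0.16667, 0.05556, 0.05556, 0.05556, 0.11111, 0.05556, 0.05556, 0.11111, 0.22222 (working shown to 5 dp, full precision carried).
H' = −Σ pᵢ ln pᵢ = −((-0.24414) + (-0.29863) + (-0.16058) + (-0.16058) + (-0.16058) + (-0.24414) + (-0.16058) + (-0.16058) + (-0.24414) + (-0.33424)) = 2.16816.
With S = 10 species, ln S = 2.30259, so J = 2.16816/2.30259 = 0.94162, i.e. 0.942 to 3 decimal places.

0.942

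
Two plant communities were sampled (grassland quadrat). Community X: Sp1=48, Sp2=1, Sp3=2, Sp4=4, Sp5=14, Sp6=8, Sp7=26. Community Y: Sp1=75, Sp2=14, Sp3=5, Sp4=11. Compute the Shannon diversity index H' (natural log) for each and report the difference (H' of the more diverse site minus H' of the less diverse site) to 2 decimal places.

Community X: N=103, proportions 0.466, 0.0097, 0.0194, 0.0388, 0.1359, 0.0777, 0.2524, giving H' = 1.4207 (working shown to 4 dp, full precision carried).
Community Y: N=105, proportions 0.7143, 0.1333, 0.0476, 0.1048, giving H' = 0.8903.
Difference = |1.4207 − 0.8903| = 0.5304, i.e. 0.53 to 2 decimal places.

0.53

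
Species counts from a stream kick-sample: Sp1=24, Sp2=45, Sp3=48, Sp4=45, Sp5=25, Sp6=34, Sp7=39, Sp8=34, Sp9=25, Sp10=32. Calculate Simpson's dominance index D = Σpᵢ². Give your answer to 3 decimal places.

Total N = 24+45+48+45+25+34+39+34+25+32 = 351, so the proportions are 0.06838, 0.12821, 0.13675, 0.12821, 0.07123, 0.09687, 0.11111, 0.09687, 0.07123, 0.09117 (working shown to 5 dp, full precision carried).
D = 0.06838² + 0.12821² + 0.13675² + 0.12821² + 0.07123² + 0.09687² + 0.11111² + 0.09687² + 0.07123² + 0.09117² = 0.00468 + 0.01644 + 0.01870 + 0.01644 + 0.00507 + 0.00938 + 0.01235 + 0.00938 + 0.00507 + 0.00831 = 0.10582.
To 3 decimal places, D = 0.106.

0.106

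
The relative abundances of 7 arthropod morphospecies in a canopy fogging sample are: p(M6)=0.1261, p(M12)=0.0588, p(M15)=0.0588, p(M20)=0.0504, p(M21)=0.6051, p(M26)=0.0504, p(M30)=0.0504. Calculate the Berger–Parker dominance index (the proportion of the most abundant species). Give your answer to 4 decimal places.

The largest proportion is 0.6051, i.e. d = 0.6051 to 4 decimal places.

0.6051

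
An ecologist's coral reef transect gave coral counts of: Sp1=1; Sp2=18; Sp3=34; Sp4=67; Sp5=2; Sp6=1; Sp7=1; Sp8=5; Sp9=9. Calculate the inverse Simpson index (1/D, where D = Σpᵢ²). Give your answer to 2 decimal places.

Total N = 1+18+34+67+2+1+1+5+9 = 138, so the proportions are 0.00725, 0.13043, 0.24638, 0.48551, 0.01449, 0.00725, 0.00725, 0.03623, 0.06522 (working shown to 5 dp, full precision carried).
D = 0.00725² + 0.13043² + 0.24638² + 0.48551² + 0.01449² + 0.00725² + 0.00725² + 0.03623² + 0.06522² = 0.00005 + 0.01701 + 0.06070 + 0.23572 + 0.00021 + 0.00005 + 0.00005 + 0.00131 + 0.00425 = 0.31937.
So 1/D = 3.1312, i.e. 3.13 to 2 decimal places.

3.13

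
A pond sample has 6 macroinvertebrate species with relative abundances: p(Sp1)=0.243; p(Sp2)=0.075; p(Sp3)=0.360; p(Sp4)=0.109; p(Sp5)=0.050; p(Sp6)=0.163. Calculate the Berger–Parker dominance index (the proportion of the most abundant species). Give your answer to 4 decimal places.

The largest proportion is 0.36, i.e. d = 0.3600 to 4 decimal places.

0.3600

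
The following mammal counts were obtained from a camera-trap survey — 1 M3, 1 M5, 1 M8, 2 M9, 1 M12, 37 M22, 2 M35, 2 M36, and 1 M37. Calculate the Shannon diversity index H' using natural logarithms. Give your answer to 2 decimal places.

Total N = 1+1+1+2+1+37+2+2+1 = 48, so the proportions are 0.0208, 0.0208, 0.0208, 0.0417, 0.0208, 0.7708, 0.0417, 0.0417, 0.0208 (working shown to 4 dp, full precision carried).
Each pᵢ ln pᵢ term: 0.0208×(-3.8712)=-0.0807, 0.0208×(-3.8712)=-0.0807, 0.0208×(-3.8712)=-0.0807, 0.0417×(-3.1781)=-0.1324, 0.0208×(-3.8712)=-0.0807, 0.7708×(-0.2603)=-0.2006, 0.0417×(-3.1781)=-0.1324, 0.0417×(-3.1781)=-0.1324, 0.0208×(-3.8712)=-0.0807.
Sum = -1.0011, so H' = 1.00.

1.00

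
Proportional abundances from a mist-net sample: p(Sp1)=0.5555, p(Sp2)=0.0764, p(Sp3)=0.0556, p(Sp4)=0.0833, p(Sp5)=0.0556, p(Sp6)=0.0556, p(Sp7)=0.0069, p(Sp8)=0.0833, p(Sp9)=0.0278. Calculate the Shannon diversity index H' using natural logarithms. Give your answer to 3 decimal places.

Each pᵢ ln pᵢ term (working shown to 5 dp, full precision carried): 0.5555×(-0.58789)=-0.32657, 0.0764×(-2.57177)=-0.19648, 0.0556×(-2.88957)=-0.16066, 0.0833×(-2.48531)=-0.20703, 0.0556×(-2.88957)=-0.16066, 0.0556×(-2.88957)=-0.16066, 0.0069×(-4.97623)=-0.03434, 0.0833×(-2.48531)=-0.20703, 0.0278×(-3.58272)=-0.09960.
Sum = -1.55302, so H' = 1.553.

1.553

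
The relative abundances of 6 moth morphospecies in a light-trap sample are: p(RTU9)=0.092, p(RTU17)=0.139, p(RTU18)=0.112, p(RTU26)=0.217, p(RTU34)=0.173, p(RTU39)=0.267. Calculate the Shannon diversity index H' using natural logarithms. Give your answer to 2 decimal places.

Each pᵢ ln pᵢ term (working shown to 4 dp, full precision carried): 0.092×(-2.3860)=-0.2195, 0.139×(-1.9733)=-0.2743, 0.112×(-2.1893)=-0.2452, 0.217×(-1.5279)=-0.3315, 0.173×(-1.7545)=-0.3035, 0.267×(-1.3205)=-0.3526.
Sum = -1.7266, so H' = 1.73.

1.73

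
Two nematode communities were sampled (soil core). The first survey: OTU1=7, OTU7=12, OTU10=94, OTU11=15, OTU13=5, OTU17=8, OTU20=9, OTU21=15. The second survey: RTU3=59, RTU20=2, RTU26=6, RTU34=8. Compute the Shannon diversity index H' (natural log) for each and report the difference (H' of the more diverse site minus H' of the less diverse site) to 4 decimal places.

0.7664

The first survey: N=165, proportions 0.0424242, 0.0727273, 0.569697, 0.0909091, 0.030303, 0.0484848, 0.0545455, 0.0909091, giving H' = 1.4925563 (working shown to 7 dp, full precision carried).
The second survey: N=75, proportions 0.7866667, 0.0266667, 0.08, 0.1066667, giving H' = 0.7261935.
Difference = |1.4925563 − 0.7261935| = 0.7663628, i.e. 0.7664 to 4 decimal places.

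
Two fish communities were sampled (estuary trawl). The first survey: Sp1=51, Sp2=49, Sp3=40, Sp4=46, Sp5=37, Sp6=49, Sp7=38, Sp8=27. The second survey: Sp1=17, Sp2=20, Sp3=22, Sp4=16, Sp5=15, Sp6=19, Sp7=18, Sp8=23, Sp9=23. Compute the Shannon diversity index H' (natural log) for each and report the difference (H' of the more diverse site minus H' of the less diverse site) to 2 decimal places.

The first survey: N=337, proportions 0.1513, 0.1454, 0.1187, 0.1365, 0.1098, 0.1454, 0.1128, 0.0801, giving H' = 2.0622 (working shown to 4 dp, full precision carried).
The second survey: N=173, proportions 0.0983, 0.1156, 0.1272, 0.0925, 0.0867, 0.1098, 0.104, 0.1329, 0.1329, giving H' = 2.1864.
Difference = |2.0622 − 2.1864| = 0.1242, i.e. 0.12 to 2 decimal places.

0.12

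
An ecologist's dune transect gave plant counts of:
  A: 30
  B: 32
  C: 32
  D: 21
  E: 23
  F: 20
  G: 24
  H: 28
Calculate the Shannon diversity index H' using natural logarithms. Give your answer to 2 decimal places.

Total N = 30+32+32+21+23+20+24+28 = 210, so the proportions are 0.1429, 0.1524, 0.1524, 0.1, 0.1095, 0.0952, 0.1143, 0.1333 (working shown to 4 dp, full precision carried).
Each pᵢ ln pᵢ term: 0.1429×(-1.9459)=-0.2780, 0.1524×(-1.8814)=-0.2867, 0.1524×(-1.8814)=-0.2867, 0.1×(-2.3026)=-0.2303, 0.1095×(-2.2116)=-0.2422, 0.0952×(-2.3514)=-0.2239, 0.1143×(-2.1691)=-0.2479, 0.1333×(-2.0149)=-0.2687.
Sum = -2.0643, so H' = 2.06.

2.06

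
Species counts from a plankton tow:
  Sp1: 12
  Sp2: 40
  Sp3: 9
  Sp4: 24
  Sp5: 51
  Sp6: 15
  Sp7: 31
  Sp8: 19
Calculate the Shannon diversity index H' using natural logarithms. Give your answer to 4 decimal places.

Total N = 12+40+9+24+51+15+31+19 = 201, so the proportions are 0.059701, 0.199005, 0.044776, 0.119403, 0.253731, 0.074627, 0.154229, 0.094527 (working shown to 6 dp, full precision carried).
Each pᵢ ln pᵢ term: 0.059701×(-2.818398)=-0.168263, 0.199005×(-1.614425)=-0.321279, 0.044776×(-3.106080)=-0.139078, 0.119403×(-2.125251)=-0.253761, 0.253731×(-1.371479)=-0.347987, 0.074627×(-2.595255)=-0.193676, 0.154229×(-1.869318)=-0.288303, 0.094527×(-2.358866)=-0.222977.
Sum = -1.935324, so H' = 1.9353.

1.9353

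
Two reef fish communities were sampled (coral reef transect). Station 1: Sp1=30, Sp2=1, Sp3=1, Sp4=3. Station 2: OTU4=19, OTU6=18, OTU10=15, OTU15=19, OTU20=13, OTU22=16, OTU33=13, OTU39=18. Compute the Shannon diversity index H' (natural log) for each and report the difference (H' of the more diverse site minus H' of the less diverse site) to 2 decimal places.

Station 1: N=35, proportions 0.8571, 0.0286, 0.0286, 0.0857, giving H' = 0.5459 (working shown to 4 dp, full precision carried).
Station 2: N=131, proportions 0.145, 0.1374, 0.1145, 0.145, 0.0992, 0.1221, 0.0992, 0.1374, giving H' = 2.0690.
Difference = |0.5459 − 2.0690| = 1.5231, i.e. 1.52 to 2 decimal places.

1.52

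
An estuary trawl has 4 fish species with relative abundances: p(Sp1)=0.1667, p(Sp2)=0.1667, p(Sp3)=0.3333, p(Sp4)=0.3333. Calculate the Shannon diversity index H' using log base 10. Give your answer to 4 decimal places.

Each pᵢ log₁₀ pᵢ term (working shown to 6 dp, full precision carried): 0.1667×(-0.778064)=-0.129703, 0.1667×(-0.778064)=-0.129703, 0.3333×(-0.477165)=-0.159039, 0.3333×(-0.477165)=-0.159039.
Sum = -0.577485, so H' = 0.5775.

0.5775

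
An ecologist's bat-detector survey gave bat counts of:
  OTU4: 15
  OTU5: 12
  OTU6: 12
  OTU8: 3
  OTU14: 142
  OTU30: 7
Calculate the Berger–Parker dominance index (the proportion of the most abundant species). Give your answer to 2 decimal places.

Total N = 15+12+12+3+142+7 = 191, so the proportions are 0.0785, 0.0628, 0.0628, 0.0157, 0.7435, 0.0366 (working shown to 4 dp, full precision carried).
The largest proportion is 0.7435, i.e. d = 0.74 to 2 decimal places.

0.74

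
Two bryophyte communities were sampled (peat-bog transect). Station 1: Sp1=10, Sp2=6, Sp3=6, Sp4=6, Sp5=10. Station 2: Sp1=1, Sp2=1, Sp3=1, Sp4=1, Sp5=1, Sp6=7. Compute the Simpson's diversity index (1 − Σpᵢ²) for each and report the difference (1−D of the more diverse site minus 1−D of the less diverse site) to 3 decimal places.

Station 1: N=38, proportions 0.26316, 0.15789, 0.15789, 0.15789, 0.26316, giving 1−D = 0.78670 (working shown to 5 dp, full precision carried).
Station 2: N=12, proportions 0.08333, 0.08333, 0.08333, 0.08333, 0.08333, 0.58333, giving 1−D = 0.62500.
Difference = |0.78670 − 0.62500| = 0.16170, i.e. 0.162 to 3 decimal places.

0.162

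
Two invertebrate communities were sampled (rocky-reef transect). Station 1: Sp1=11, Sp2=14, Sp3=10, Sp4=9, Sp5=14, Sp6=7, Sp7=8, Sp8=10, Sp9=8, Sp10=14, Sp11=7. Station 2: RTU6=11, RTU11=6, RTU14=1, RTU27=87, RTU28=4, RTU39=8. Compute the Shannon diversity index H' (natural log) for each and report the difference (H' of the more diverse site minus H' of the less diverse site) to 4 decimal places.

1.4308

Station 1: N=112, proportions 0.098214, 0.125, 0.089286, 0.080357, 0.125, 0.0625, 0.071429, 0.089286, 0.071429, 0.125, 0.0625, giving H' = 2.365304 (working shown to 6 dp, full precision carried).
Station 2: N=117, proportions 0.094017, 0.051282, 0.008547, 0.74359, 0.034188, 0.068376, giving H' = 0.934463.
Difference = |2.365304 − 0.934463| = 1.430841, i.e. 1.4308 to 4 decimal places.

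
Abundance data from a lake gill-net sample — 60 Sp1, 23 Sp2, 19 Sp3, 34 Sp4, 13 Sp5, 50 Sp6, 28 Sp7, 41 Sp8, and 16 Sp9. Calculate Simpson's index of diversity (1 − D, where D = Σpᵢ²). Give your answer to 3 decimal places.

0.863

Total N = 60+23+19+34+13+50+28+41+16 = 284, so the proportions are 0.21127, 0.08099, 0.0669, 0.11972, 0.04577, 0.17606, 0.09859, 0.14437, 0.05634 (working shown to 5 dp, full precision carried).
D = 0.21127² + 0.08099² + 0.0669² + 0.11972² + 0.04577² + 0.17606² + 0.09859² + 0.14437² + 0.05634² = 0.04463 + 0.00656 + 0.00448 + 0.01433 + 0.00210 + 0.03100 + 0.00972 + 0.02084 + 0.00317 = 0.13683.
So 1 − D = 0.86317, i.e. 0.863 to 3 decimal places.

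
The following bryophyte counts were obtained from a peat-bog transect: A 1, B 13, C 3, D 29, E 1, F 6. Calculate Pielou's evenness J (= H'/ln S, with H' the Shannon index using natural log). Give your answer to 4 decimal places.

0.6885

Total N = 1+13+3+29+1+6 = 53, so the proportions are 0.018868, 0.245283, 0.056604, 0.54717, 0.018868, 0.113208 (working shown to 6 dp, full precision carried).
H' = −Σ pᵢ ln pᵢ = −((-0.074911) + (-0.344707) + (-0.162548) + (-0.329941) + (-0.074911) + (-0.246626)) = 1.233644.
With S = 6 species, ln S = 1.791759, so J = 1.233644/1.791759 = 0.688510, i.e. 0.6885 to 4 decimal places.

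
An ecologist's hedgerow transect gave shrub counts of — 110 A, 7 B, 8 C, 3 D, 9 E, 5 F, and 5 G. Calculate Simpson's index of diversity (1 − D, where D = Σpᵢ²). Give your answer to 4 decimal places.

0.4283

Total N = 110+7+8+3+9+5+5 = 147, so the proportions are 0.748299, 0.047619, 0.054422, 0.020408, 0.061224, 0.034014, 0.034014 (working shown to 6 dp, full precision carried).
D = 0.748299² + 0.047619² + 0.054422² + 0.020408² + 0.061224² + 0.034014² + 0.034014² = 0.559952 + 0.002268 + 0.002962 + 0.000416 + 0.003748 + 0.001157 + 0.001157 = 0.571660.
So 1 − D = 0.428340, i.e. 0.4283 to 4 decimal places.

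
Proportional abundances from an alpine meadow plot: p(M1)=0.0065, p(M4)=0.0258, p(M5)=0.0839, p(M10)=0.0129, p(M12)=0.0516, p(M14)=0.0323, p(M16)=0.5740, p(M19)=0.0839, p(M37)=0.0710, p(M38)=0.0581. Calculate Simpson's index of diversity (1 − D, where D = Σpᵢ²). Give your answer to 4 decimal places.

0.6434

D = 0.0065² + 0.0258² + 0.0839² + 0.0129² + 0.0516² + 0.0323² + 0.574² + 0.0839² + 0.071² + 0.0581² = 0.000042 + 0.000666 + 0.007039 + 0.000166 + 0.002663 + 0.001043 + 0.329476 + 0.007039 + 0.005041 + 0.003376 = 0.356551 (working shown to 6 dp, full precision carried).
So 1 − D = 0.643449, i.e. 0.6434 to 4 decimal places.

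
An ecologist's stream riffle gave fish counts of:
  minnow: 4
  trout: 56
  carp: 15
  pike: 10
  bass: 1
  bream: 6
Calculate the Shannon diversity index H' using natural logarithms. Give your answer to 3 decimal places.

1.203

Total N = 4+56+15+10+1+6 = 92, so the proportions are 0.04348, 0.6087, 0.16304, 0.1087, 0.01087, 0.06522 (working shown to 5 dp, full precision carried).
Each pᵢ ln pᵢ term: 0.04348×(-3.13549)=-0.13633, 0.6087×(-0.49644)=-0.30218, 0.16304×(-1.81374)=-0.29572, 0.1087×(-2.21920)=-0.24122, 0.01087×(-4.52179)=-0.04915, 0.06522×(-2.73003)=-0.17805.
Sum = -1.20264, so H' = 1.203.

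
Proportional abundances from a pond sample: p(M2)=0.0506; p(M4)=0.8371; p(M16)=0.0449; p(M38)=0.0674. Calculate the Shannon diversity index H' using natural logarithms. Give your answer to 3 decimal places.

0.621

Each pᵢ ln pᵢ term (working shown to 5 dp, full precision carried): 0.0506×(-2.98380)=-0.15098, 0.8371×(-0.17781)=-0.14885, 0.0449×(-3.10332)=-0.13934, 0.0674×(-2.69711)=-0.18179.
Sum = -0.62095, so H' = 0.621.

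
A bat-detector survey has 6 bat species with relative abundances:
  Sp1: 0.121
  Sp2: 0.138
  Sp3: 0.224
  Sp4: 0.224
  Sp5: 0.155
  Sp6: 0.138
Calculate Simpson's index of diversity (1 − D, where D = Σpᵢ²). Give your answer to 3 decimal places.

D = 0.121² + 0.138² + 0.224² + 0.224² + 0.155² + 0.138² = 0.01464 + 0.01904 + 0.05018 + 0.05018 + 0.02403 + 0.01904 = 0.17711 (working shown to 5 dp, full precision carried).
So 1 − D = 0.82289, i.e. 0.823 to 3 decimal places.

0.823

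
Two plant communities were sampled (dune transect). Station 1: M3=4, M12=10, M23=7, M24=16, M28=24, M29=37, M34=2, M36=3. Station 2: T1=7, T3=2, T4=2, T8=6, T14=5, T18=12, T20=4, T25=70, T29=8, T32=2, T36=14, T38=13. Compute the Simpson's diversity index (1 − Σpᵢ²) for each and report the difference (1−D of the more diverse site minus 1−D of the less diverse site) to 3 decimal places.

Station 1: N=103, proportions 0.03883, 0.09709, 0.06796, 0.15534, 0.23301, 0.35922, 0.01942, 0.02913, giving 1−D = 0.77576 (working shown to 5 dp, full precision carried).
Station 2: N=145, proportions 0.04828, 0.01379, 0.01379, 0.04138, 0.03448, 0.08276, 0.02759, 0.48276, 0.05517, 0.01379, 0.09655, 0.08966, giving 1−D = 0.73313.
Difference = |0.77576 − 0.73313| = 0.04263, i.e. 0.043 to 3 decimal places.

0.043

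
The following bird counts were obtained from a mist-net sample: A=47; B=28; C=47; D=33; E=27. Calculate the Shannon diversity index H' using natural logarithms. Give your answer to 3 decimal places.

Total N = 47+28+47+33+27 = 182, so the proportions are 0.25824, 0.15385, 0.25824, 0.18132, 0.14835 (working shown to 5 dp, full precision carried).
Each pᵢ ln pᵢ term: 0.25824×(-1.35386)=-0.34962, 0.15385×(-1.87180)=-0.28797, 0.25824×(-1.35386)=-0.34962, 0.18132×(-1.70750)=-0.30960, 0.14835×(-1.90817)=-0.28308.
Sum = -1.57990, so H' = 1.580.

1.580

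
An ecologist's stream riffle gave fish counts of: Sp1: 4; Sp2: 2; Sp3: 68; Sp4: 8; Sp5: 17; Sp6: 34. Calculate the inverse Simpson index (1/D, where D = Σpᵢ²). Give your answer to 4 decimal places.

Total N = 4+2+68+8+17+34 = 133, so the proportions are 0.0300752, 0.0150376, 0.5112782, 0.0601504, 0.1278195, 0.2556391 (working shown to 7 dp, full precision carried).
D = 0.0300752² + 0.0150376² + 0.5112782² + 0.0601504² + 0.1278195² + 0.2556391² = 0.0009045 + 0.0002261 + 0.2614054 + 0.0036181 + 0.0163378 + 0.0653513 = 0.3478433.
So 1/D = 2.874858, i.e. 2.8749 to 4 decimal places.

2.8749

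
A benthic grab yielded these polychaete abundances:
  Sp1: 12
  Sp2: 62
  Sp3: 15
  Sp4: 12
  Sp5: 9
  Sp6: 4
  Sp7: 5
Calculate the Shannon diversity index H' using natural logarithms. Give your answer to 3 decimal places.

Total N = 12+62+15+12+9+4+5 = 119, so the proportions are 0.10084, 0.52101, 0.12605, 0.10084, 0.07563, 0.03361, 0.04202 (working shown to 5 dp, full precision carried).
Each pᵢ ln pᵢ term: 0.10084×(-2.29422)=-0.23135, 0.52101×(-0.65199)=-0.33969, 0.12605×(-2.07107)=-0.26106, 0.10084×(-2.29422)=-0.23135, 0.07563×(-2.58190)=-0.19527, 0.03361×(-3.39283)=-0.11404, 0.04202×(-3.16969)=-0.13318.
Sum = -1.50595, so H' = 1.506.

1.506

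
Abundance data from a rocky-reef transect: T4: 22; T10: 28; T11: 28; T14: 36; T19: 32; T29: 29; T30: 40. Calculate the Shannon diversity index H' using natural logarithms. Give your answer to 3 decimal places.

1.930

Total N = 22+28+28+36+32+29+40 = 215, so the proportions are 0.10233, 0.13023, 0.13023, 0.16744, 0.14884, 0.13488, 0.18605 (working shown to 5 dp, full precision carried).
Each pᵢ ln pᵢ term: 0.10233×(-2.27960)=-0.23326, 0.13023×(-2.03843)=-0.26547, 0.13023×(-2.03843)=-0.26547, 0.16744×(-1.78712)=-0.29924, 0.14884×(-1.90490)=-0.28352, 0.13488×(-2.00334)=-0.27022, 0.18605×(-1.68176)=-0.31289.
Sum = -1.93006, so H' = 1.930.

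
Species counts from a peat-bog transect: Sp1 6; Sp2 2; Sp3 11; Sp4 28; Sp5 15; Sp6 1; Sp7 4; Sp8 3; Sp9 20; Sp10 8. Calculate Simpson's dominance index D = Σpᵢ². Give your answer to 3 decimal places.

Total N = 6+2+11+28+15+1+4+3+20+8 = 98, so the proportions are 0.06122, 0.02041, 0.11224, 0.28571, 0.15306, 0.0102, 0.04082, 0.03061, 0.20408, 0.08163 (working shown to 5 dp, full precision carried).
D = 0.06122² + 0.02041² + 0.11224² + 0.28571² + 0.15306² + 0.0102² + 0.04082² + 0.03061² + 0.20408² + 0.08163² = 0.00375 + 0.00042 + 0.01260 + 0.08163 + 0.02343 + 0.00010 + 0.00167 + 0.00094 + 0.04165 + 0.00666 = 0.17284.
To 3 decimal places, D = 0.173.

0.173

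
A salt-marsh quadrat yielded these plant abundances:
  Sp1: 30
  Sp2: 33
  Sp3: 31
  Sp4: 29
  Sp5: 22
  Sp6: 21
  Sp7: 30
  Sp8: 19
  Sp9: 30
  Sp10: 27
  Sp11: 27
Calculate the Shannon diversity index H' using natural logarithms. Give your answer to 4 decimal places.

Total N = 30+33+31+29+22+21+30+19+30+27+27 = 299, so the proportions are 0.100334, 0.110368, 0.103679, 0.09699, 0.073579, 0.070234, 0.100334, 0.063545, 0.100334, 0.090301, 0.090301 (working shown to 6 dp, full precision carried).
Each pᵢ ln pᵢ term: 0.100334×(-2.299246)=-0.230694, 0.110368×(-2.203936)=-0.243244, 0.103679×(-2.266456)=-0.234984, 0.09699×(-2.333148)=-0.226292, 0.073579×(-2.609401)=-0.191996, 0.070234×(-2.655921)=-0.186536, 0.100334×(-2.299246)=-0.230694, 0.063545×(-2.756005)=-0.175131, 0.100334×(-2.299246)=-0.230694, 0.090301×(-2.404607)=-0.217138, 0.090301×(-2.404607)=-0.217138.
Sum = -2.384540, so H' = 2.3845.

2.3845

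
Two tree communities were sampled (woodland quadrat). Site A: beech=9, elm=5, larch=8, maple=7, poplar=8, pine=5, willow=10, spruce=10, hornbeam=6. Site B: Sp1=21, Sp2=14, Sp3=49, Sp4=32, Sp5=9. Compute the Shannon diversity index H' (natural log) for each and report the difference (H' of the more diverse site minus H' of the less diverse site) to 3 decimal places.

Site A: N=68, proportions 0.1323529, 0.0735294, 0.1176471, 0.1029412, 0.1176471, 0.0735294, 0.1470588, 0.1470588, 0.0882353, giving H' = 2.1670945 (working shown to 7 dp, full precision carried).
Site B: N=125, proportions 0.168, 0.112, 0.392, 0.256, 0.072, giving H' = 1.4502374.
Difference = |2.1670945 − 1.4502374| = 0.7168571, i.e. 0.717 to 3 decimal places.

0.717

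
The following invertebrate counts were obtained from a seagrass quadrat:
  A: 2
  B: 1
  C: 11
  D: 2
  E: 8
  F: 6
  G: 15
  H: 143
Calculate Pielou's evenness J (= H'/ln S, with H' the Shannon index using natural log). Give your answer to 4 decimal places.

Total N = 2+1+11+2+8+6+15+143 = 188, so the proportions are 0.010638, 0.005319, 0.058511, 0.010638, 0.042553, 0.031915, 0.079787, 0.760638 (working shown to 6 dp, full precision carried).
H' = −Σ pᵢ ln pᵢ = −((-0.048333) + (-0.027853) + (-0.166085) + (-0.048333) + (-0.134340) + (-0.109937) + (-0.201733) + (-0.208109)) = 0.944724.
With S = 8 species, ln S = 2.079442, so J = 0.944724/2.079442 = 0.454316, i.e. 0.4543 to 4 decimal places.

0.4543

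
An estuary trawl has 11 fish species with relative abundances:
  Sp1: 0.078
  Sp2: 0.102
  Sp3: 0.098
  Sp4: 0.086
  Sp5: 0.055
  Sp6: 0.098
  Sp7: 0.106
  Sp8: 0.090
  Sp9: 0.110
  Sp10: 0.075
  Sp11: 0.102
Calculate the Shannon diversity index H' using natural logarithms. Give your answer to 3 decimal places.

Each pᵢ ln pᵢ term (working shown to 5 dp, full precision carried): 0.078×(-2.55105)=-0.19898, 0.102×(-2.28278)=-0.23284, 0.098×(-2.32279)=-0.22763, 0.086×(-2.45341)=-0.21099, 0.055×(-2.90042)=-0.15952, 0.098×(-2.32279)=-0.22763, 0.106×(-2.24432)=-0.23790, 0.09×(-2.40795)=-0.21672, 0.11×(-2.20727)=-0.24280, 0.075×(-2.59027)=-0.19427, 0.102×(-2.28278)=-0.23284.
Sum = -2.38213, so H' = 2.382.

2.382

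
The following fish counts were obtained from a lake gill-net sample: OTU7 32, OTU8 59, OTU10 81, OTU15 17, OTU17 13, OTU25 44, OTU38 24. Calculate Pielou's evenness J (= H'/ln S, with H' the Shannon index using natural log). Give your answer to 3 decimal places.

Total N = 32+59+81+17+13+44+24 = 270, so the proportions are 0.11852, 0.21852, 0.3, 0.06296, 0.04815, 0.16296, 0.08889 (working shown to 5 dp, full precision carried).
H' = −Σ pᵢ ln pᵢ = −((-0.25276) + (-0.33234) + (-0.36119) + (-0.17411) + (-0.14606) + (-0.29565) + (-0.21514)) = 1.77725.
With S = 7 species, ln S = 1.94591, so J = 1.77725/1.94591 = 0.91333, i.e. 0.913 to 3 decimal places.

0.913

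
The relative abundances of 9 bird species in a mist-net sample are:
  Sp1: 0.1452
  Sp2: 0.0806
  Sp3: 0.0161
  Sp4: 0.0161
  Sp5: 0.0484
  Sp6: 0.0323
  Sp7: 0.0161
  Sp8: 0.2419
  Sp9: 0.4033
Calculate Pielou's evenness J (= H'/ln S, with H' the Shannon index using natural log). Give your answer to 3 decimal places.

H' = −Σ pᵢ ln pᵢ = −((-0.28018) + (-0.20297) + (-0.06648) + (-0.06648) + (-0.14657) + (-0.11088) + (-0.06648) + (-0.34331) + (-0.36623)) = 1.64957 (working shown to 5 dp, full precision carried).
With S = 9 species, ln S = 2.19722, so J = 1.64957/2.19722 = 0.75075, i.e. 0.751 to 3 decimal places.

0.751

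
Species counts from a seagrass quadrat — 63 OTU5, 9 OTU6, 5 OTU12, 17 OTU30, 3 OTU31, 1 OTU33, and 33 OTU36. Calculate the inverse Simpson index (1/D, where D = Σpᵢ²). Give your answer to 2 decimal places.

Total N = 63+9+5+17+3+1+33 = 131, so the proportions are 0.48092, 0.0687, 0.03817, 0.12977, 0.0229, 0.00763, 0.25191 (working shown to 5 dp, full precision carried).
D = 0.48092² + 0.0687² + 0.03817² + 0.12977² + 0.0229² + 0.00763² + 0.25191² = 0.23128 + 0.00472 + 0.00146 + 0.01684 + 0.00052 + 0.00006 + 0.06346 = 0.31834.
So 1/D = 3.1413, i.e. 3.14 to 2 decimal places.

3.14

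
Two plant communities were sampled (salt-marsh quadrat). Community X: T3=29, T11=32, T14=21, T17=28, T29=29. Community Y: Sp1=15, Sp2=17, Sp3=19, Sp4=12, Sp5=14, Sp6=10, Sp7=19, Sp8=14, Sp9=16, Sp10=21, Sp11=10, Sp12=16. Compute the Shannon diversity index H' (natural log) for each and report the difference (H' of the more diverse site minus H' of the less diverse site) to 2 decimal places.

0.86

Community X: N=139, proportions 0.2086, 0.2302, 0.1511, 0.2014, 0.2086, giving H' = 1.6003 (working shown to 4 dp, full precision carried).
Community Y: N=183, proportions 0.082, 0.0929, 0.1038, 0.0656, 0.0765, 0.0546, 0.1038, 0.0765, 0.0874, 0.1148, 0.0546, 0.0874, giving H' = 2.4603.
Difference = |1.6003 − 2.4603| = 0.8600, i.e. 0.86 to 2 decimal places.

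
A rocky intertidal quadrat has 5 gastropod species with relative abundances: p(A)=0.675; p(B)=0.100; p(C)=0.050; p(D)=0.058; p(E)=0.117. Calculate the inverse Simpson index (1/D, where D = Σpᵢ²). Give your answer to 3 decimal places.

2.061

D = 0.675² + 0.1² + 0.05² + 0.058² + 0.117² = 0.455625 + 0.010000 + 0.002500 + 0.003364 + 0.013689 = 0.485178 (working shown to 6 dp, full precision carried).
So 1/D = 2.06110, i.e. 2.061 to 3 decimal places.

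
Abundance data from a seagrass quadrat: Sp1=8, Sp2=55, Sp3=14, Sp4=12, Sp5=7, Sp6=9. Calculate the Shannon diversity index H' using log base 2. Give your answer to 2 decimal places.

2.08

Total N = 8+55+14+12+7+9 = 105, so the proportions are 0.0762, 0.5238, 0.1333, 0.1143, 0.0667, 0.0857 (working shown to 4 dp, full precision carried).
Each pᵢ log₂ pᵢ term: 0.0762×(-3.7142)=-0.2830, 0.5238×(-0.9329)=-0.4887, 0.1333×(-2.9069)=-0.3876, 0.1143×(-3.1293)=-0.3576, 0.0667×(-3.9069)=-0.2605, 0.0857×(-3.5443)=-0.3038.
Sum = -2.0811, so H' = 2.08.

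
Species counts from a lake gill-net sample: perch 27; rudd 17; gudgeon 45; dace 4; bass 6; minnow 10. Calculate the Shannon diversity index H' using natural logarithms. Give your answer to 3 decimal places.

Total N = 27+17+45+4+6+10 = 109, so the proportions are 0.24771, 0.15596, 0.41284, 0.0367, 0.05505, 0.09174 (working shown to 5 dp, full precision carried).
Each pᵢ ln pᵢ term: 0.24771×(-1.39551)=-0.34568, 0.15596×(-1.85813)=-0.28980, 0.41284×(-0.88469)=-0.36524, 0.0367×(-3.30505)=-0.12129, 0.05505×(-2.89959)=-0.15961, 0.09174×(-2.38876)=-0.21915.
Sum = -1.50076, so H' = 1.501.

1.501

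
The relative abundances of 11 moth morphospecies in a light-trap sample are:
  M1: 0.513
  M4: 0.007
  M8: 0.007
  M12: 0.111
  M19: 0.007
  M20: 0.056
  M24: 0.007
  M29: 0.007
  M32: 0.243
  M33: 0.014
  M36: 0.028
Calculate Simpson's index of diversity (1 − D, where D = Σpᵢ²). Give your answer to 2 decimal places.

D = 0.513² + 0.007² + 0.007² + 0.111² + 0.007² + 0.056² + 0.007² + 0.007² + 0.243² + 0.014² + 0.028² = 0.2632 + 0.0000 + 0.0000 + 0.0123 + 0.0000 + 0.0031 + 0.0000 + 0.0000 + 0.0590 + 0.0002 + 0.0008 = 0.3389 (working shown to 4 dp, full precision carried).
So 1 − D = 0.6611, i.e. 0.66 to 2 decimal places.

0.66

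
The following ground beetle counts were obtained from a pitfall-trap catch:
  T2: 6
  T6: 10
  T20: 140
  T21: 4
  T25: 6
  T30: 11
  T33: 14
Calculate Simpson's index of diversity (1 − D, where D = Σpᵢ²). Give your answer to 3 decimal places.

0.449

Total N = 6+10+140+4+6+11+14 = 191, so the proportions are 0.03141, 0.05236, 0.73298, 0.02094, 0.03141, 0.05759, 0.0733 (working shown to 5 dp, full precision carried).
D = 0.03141² + 0.05236² + 0.73298² + 0.02094² + 0.03141² + 0.05759² + 0.0733² = 0.00099 + 0.00274 + 0.53727 + 0.00044 + 0.00099 + 0.00332 + 0.00537 = 0.55111.
So 1 − D = 0.44889, i.e. 0.449 to 3 decimal places.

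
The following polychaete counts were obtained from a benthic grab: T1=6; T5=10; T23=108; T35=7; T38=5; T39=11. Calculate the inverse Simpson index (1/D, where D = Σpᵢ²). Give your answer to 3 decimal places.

Total N = 6+10+108+7+5+11 = 147, so the proportions are 0.0408163, 0.0680272, 0.7346939, 0.047619, 0.0340136, 0.0748299 (working shown to 7 dp, full precision carried).
D = 0.0408163² + 0.0680272² + 0.7346939² + 0.047619² + 0.0340136² + 0.0748299² = 0.0016660 + 0.0046277 + 0.5397751 + 0.0022676 + 0.0011569 + 0.0055995 = 0.5550928.
So 1/D = 1.801501, i.e. 1.802 to 3 decimal places.

1.802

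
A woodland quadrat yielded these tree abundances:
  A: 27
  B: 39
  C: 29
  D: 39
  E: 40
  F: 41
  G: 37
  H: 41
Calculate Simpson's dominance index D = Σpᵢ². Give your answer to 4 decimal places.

Total N = 27+39+29+39+40+41+37+41 = 293, so the proportions are 0.09215, 0.133106, 0.098976, 0.133106, 0.136519, 0.139932, 0.12628, 0.139932 (working shown to 6 dp, full precision carried).
D = 0.09215² + 0.133106² + 0.098976² + 0.133106² + 0.136519² + 0.139932² + 0.12628² + 0.139932² = 0.008492 + 0.017717 + 0.009796 + 0.017717 + 0.018637 + 0.019581 + 0.015947 + 0.019581 = 0.127468.
To 4 decimal places, D = 0.1275.

0.1275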